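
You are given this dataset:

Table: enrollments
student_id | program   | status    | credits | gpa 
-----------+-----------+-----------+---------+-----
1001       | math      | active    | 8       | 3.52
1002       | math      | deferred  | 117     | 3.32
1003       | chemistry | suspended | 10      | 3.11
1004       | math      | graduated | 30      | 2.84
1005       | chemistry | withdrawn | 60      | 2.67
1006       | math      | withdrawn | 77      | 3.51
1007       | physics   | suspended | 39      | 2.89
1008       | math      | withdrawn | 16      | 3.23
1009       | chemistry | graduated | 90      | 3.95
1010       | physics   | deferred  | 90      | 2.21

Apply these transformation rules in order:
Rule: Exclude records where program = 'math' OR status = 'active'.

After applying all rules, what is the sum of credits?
289

Step 1: Find records where program = 'math' OR status = 'active'
Step 2: 5 records match, summing to 248
Step 3: Original sum: 537
Step 4: Remaining sum = 537 - 248 = 289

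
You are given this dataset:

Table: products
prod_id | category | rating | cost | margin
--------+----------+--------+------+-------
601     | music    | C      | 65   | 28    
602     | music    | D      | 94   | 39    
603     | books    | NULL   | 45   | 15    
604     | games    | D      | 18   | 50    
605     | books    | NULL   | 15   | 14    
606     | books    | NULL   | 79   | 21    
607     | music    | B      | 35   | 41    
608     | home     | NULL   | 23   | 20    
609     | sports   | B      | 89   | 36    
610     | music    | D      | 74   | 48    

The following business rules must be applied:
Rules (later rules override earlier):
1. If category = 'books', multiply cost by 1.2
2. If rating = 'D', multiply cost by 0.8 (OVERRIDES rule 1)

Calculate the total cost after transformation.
527.6

Step 1: Rule 2 takes priority for records with rating = 'D'
  - 3 records: 186 × 0.8 = 148.8
Step 2: Rule 1 applies to remaining records with category = 'books'
  - 3 records: 139 × 1.2 = 166.8
Step 3: Other records unchanged: 212
Step 4: Final sum = 148.8 + 166.8 + 212 = 527.6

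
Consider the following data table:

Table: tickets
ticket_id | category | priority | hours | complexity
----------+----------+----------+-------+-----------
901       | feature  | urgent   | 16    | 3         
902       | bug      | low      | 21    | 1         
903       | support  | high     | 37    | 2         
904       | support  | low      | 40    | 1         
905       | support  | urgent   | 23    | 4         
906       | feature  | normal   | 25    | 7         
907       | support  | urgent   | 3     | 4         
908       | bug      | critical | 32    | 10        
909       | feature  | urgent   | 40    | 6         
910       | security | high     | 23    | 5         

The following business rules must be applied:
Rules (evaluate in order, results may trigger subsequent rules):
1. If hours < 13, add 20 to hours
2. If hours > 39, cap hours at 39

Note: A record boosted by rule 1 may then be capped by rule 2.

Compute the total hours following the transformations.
278

Step 1: Apply rule 1 to records with hours < 13
  - 1 records get bonus of 20
  - Of these, 0 records then exceed 39 and get capped
Step 2: Apply rule 2 to records with hours > 39
  - 2 records (original) are capped
Step 3: Calculate final sum = 278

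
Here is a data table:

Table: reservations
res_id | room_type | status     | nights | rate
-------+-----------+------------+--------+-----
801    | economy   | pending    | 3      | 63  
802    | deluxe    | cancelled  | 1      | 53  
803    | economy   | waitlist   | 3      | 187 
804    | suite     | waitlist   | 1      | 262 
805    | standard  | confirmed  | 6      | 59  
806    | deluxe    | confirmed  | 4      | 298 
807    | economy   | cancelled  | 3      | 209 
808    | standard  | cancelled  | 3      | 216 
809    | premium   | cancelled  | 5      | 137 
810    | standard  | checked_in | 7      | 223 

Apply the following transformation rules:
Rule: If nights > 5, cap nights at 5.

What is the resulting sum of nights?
33

Step 1: 2 records have nights > 5
Step 2: These records originally summed to 13
Step 3: After capping: 2 × 5 = 10
Step 4: Unaffected records sum: 23
Step 5: Final sum = 10 + 23 = 33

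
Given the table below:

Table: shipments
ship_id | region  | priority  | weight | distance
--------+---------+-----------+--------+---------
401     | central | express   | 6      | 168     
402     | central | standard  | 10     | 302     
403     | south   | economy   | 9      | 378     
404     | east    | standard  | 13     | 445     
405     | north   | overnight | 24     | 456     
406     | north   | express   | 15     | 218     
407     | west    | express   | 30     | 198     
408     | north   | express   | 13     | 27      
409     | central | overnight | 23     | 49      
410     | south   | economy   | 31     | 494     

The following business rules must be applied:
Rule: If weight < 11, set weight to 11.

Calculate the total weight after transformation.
182

Step 1: 3 records have weight < 11
Step 2: These records originally summed to 25
Step 3: After setting to minimum: 3 × 11 = 33
Step 4: Unaffected records sum: 149
Step 5: Final sum = 33 + 149 = 182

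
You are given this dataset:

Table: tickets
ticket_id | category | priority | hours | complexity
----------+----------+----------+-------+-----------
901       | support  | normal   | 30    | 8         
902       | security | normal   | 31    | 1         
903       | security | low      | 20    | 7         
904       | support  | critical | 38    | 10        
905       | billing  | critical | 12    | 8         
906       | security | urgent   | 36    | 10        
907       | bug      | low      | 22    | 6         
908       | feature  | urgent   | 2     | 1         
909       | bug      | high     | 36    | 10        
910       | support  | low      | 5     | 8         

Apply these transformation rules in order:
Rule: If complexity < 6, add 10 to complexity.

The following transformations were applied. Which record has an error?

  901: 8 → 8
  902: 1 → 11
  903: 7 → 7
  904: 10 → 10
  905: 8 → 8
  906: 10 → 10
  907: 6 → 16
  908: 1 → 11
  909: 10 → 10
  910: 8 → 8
Record 907 has an error. The correct transformed value should be 6, not 16.

Step 1: Check each record against the rule
Step 2: Record 907 has complexity = 6
Step 3: Since 6 >= 6, the bonus should not have been applied
Step 4: Correct value = 6, but claimed value = 16
Conclusion: Record 907 has the error.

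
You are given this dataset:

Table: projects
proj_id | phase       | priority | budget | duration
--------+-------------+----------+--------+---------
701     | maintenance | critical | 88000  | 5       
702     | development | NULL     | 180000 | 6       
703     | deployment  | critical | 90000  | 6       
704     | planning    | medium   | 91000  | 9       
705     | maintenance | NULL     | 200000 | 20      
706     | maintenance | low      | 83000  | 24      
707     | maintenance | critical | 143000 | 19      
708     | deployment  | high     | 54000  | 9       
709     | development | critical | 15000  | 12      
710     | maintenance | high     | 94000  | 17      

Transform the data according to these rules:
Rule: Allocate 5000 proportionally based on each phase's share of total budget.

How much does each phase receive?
deployment: 693.64, development: 939.31, maintenance: 2928.71, planning: 438.34

Step 1: Calculate total budget = 1038000
Step 2: Calculate each phase's proportion:
  deployment: 144000/1038000 = 13.87% → 693.64
  development: 195000/1038000 = 18.79% → 939.31
  maintenance: 608000/1038000 = 58.57% → 2928.71
  planning: 91000/1038000 = 8.77% → 438.34
Step 3: Verify: sum of allocations ≈ 5000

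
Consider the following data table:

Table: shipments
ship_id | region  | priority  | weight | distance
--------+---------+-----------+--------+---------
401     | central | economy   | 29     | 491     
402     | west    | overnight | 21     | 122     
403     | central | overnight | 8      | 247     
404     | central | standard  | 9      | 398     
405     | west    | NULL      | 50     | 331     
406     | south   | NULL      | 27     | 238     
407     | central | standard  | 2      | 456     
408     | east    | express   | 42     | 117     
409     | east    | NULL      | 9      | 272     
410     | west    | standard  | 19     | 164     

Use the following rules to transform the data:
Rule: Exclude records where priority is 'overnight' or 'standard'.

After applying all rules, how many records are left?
5

Step 1: Count records to exclude
  - 2 (overnight) + 3 (standard) = 5 records
Step 2: Total records: 10
Step 3: Remaining = 10 - 5 = 5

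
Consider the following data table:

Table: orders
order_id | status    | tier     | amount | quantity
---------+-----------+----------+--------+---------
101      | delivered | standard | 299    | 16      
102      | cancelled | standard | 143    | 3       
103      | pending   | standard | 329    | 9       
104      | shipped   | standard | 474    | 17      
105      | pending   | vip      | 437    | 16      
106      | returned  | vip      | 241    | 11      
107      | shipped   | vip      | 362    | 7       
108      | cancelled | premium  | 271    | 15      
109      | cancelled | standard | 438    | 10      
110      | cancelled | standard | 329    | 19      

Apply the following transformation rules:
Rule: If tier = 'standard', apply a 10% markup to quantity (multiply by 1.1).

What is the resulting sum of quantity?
130.4

Step 1: Records with tier = 'standard' have total quantity = 74
Step 2: Apply multiplier: 74 × 1.1 = 81.4
Step 3: Other records total: 49
Step 4: Final sum = 81.4 + 49 = 130.4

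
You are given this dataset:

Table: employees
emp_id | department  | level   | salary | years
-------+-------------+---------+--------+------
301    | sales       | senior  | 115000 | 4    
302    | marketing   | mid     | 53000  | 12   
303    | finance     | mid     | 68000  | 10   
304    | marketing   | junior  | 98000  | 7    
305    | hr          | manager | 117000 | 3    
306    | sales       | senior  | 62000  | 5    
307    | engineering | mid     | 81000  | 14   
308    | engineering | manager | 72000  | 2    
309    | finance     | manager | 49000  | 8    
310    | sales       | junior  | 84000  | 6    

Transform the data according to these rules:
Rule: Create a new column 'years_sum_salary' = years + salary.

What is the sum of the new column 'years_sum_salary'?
799071

Step 1: For each record, compute years + salary
Example calculations:
  4 + 115000 = 115004
  12 + 53000 = 53012
  10 + 68000 = 68010
  ...
Step 2: Sum all derived values
Step 3: Total = 799071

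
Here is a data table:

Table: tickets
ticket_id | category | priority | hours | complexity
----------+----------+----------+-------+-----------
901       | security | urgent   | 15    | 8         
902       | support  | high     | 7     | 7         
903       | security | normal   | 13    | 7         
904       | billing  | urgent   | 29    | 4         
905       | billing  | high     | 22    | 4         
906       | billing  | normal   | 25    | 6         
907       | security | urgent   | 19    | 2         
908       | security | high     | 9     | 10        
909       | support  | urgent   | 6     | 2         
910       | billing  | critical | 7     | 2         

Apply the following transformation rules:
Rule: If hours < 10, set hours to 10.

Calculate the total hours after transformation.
163

Step 1: 4 records have hours < 10
Step 2: These records originally summed to 29
Step 3: After setting to minimum: 4 × 10 = 40
Step 4: Unaffected records sum: 123
Step 5: Final sum = 40 + 123 = 163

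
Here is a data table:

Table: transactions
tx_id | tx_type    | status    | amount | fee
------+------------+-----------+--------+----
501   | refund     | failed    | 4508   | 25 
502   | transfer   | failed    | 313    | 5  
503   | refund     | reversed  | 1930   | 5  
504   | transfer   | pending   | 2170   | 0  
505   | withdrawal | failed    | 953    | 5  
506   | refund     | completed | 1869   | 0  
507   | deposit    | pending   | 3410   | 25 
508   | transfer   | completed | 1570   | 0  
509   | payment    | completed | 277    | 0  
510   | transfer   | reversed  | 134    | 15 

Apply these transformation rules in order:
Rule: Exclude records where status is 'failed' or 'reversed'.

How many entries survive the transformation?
5

Step 1: Count records to exclude
  - 3 (failed) + 2 (reversed) = 5 records
Step 2: Total records: 10
Step 3: Remaining = 10 - 5 = 5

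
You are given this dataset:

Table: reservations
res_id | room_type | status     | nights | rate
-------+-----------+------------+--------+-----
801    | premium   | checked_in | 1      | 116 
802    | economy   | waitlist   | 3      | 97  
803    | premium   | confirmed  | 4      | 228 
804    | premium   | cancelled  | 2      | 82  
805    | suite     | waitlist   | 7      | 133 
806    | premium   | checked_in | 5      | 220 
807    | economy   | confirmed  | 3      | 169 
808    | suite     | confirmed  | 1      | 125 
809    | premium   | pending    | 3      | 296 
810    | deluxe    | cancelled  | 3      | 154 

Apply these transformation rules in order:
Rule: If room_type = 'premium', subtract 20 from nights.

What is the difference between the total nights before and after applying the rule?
100

Step 1: Original sum of nights = 32
Step 2: 5 records have room_type = 'premium'
Step 3: Each affected record changes by -20
Step 4: Total change = 5 × -20 = -100
Step 5: New sum = 32 + -100 = -68
Step 6: Difference = |-68 - 32| = 100
        (Sum decreased by 100)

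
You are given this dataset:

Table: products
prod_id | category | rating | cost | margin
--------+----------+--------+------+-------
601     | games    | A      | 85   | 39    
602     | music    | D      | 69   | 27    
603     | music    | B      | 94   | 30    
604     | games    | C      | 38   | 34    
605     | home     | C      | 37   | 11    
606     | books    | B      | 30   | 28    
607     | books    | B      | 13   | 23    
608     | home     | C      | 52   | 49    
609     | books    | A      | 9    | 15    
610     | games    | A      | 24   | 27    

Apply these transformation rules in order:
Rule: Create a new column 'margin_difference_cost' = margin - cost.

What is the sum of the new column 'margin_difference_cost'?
-168

Step 1: For each record, compute margin - cost
Example calculations:
  39 - 85 = -46
  27 - 69 = -42
  30 - 94 = -64
  ...
Step 2: Sum all derived values
Step 3: Total = -168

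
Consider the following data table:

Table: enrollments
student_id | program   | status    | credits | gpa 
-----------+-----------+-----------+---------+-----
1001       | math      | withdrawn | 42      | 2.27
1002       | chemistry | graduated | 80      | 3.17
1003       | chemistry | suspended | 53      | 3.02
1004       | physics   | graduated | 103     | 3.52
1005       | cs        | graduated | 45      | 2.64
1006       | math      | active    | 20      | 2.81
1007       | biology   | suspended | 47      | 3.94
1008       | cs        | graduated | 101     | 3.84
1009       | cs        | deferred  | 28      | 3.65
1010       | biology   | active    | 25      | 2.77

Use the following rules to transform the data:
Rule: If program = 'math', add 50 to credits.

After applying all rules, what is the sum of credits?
644

Step 1: Count records where program = 'math': 2
Step 2: Total bonus added: 2 × 50 = 100
Step 3: Original sum of credits: 544
Step 4: Final sum = 544 + 100 = 644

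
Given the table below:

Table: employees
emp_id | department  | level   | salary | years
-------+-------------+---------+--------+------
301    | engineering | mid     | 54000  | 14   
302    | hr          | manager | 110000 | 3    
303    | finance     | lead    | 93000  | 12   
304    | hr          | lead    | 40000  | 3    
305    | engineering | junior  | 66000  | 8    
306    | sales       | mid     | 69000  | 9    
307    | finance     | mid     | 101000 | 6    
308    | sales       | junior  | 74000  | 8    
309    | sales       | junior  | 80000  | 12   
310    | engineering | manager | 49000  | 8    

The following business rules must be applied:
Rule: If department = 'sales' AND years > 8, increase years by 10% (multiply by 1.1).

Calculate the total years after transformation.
85.1

Step 1: Find records where department = 'sales' AND years > 8
Step 2: 2 records match, summing to 21
Step 3: After multiplier: 21 × 1.1 = 23.1
Step 4: Unaffected records sum: 62
Step 5: Final sum = 23.1 + 62 = 85.1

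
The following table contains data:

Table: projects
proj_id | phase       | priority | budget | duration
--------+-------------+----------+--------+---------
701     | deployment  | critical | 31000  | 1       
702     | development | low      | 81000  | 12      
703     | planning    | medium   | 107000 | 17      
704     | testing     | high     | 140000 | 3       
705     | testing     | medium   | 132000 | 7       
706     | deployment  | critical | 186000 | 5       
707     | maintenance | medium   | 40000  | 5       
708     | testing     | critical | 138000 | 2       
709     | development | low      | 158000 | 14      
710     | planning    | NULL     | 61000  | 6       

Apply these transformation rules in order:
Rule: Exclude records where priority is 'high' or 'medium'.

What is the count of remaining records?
6

Step 1: Count records to exclude
  - 1 (high) + 3 (medium) = 4 records
Step 2: Total records: 10
Step 3: Remaining = 10 - 4 = 6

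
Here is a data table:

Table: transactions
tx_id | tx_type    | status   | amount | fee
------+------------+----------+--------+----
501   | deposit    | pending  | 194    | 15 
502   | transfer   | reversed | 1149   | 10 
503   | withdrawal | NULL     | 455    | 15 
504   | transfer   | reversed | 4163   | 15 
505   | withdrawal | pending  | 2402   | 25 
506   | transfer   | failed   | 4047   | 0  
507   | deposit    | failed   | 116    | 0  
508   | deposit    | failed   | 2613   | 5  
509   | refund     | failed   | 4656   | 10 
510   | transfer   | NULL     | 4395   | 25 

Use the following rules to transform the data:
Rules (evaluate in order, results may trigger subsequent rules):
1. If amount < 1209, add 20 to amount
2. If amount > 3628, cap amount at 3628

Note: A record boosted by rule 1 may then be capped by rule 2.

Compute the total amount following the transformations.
21521

Step 1: Apply rule 1 to records with amount < 1209
  - 4 records get bonus of 20
  - Of these, 0 records then exceed 3628 and get capped
Step 2: Apply rule 2 to records with amount > 3628
  - 4 records (original) are capped
Step 3: Calculate final sum = 21521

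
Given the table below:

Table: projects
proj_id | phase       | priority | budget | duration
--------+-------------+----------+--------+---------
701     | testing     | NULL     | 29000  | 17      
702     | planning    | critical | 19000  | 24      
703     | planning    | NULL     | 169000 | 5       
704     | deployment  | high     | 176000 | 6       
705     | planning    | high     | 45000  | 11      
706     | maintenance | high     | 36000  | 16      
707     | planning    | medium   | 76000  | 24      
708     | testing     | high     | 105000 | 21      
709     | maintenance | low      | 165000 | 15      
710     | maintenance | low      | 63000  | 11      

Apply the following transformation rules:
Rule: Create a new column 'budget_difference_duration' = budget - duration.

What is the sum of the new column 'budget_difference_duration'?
882850

Step 1: For each record, compute budget - duration
Example calculations:
  29000 - 17 = 28983
  19000 - 24 = 18976
  169000 - 5 = 168995
  ...
Step 2: Sum all derived values
Step 3: Total = 882850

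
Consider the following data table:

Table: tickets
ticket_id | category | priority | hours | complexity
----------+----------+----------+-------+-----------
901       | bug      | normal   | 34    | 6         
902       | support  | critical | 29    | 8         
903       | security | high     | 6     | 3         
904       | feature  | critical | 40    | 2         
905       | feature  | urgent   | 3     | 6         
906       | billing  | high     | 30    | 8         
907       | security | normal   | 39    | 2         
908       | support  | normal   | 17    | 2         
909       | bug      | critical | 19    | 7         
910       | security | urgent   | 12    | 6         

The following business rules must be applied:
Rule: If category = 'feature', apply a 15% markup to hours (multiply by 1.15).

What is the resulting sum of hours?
235.45

Step 1: Records with category = 'feature' have total hours = 43
Step 2: Apply multiplier: 43 × 1.15 = 49.45
Step 3: Other records total: 186
Step 4: Final sum = 49.45 + 186 = 235.45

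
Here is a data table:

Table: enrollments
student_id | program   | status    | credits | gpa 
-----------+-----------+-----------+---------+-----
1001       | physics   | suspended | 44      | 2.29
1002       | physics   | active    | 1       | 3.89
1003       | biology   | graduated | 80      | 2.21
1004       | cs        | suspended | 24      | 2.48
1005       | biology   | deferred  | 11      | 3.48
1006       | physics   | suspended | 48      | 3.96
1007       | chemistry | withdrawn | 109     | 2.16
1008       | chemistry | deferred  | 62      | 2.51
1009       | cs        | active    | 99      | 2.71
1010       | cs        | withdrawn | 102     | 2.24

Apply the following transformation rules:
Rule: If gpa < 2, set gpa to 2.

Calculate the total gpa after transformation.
27.93

Step 1: 0 records have gpa < 2
Step 2: These records originally summed to 0
Step 3: After setting to minimum: 0 × 2 = 0
Step 4: Unaffected records sum: 27.93
Step 5: Final sum = 0 + 27.93 = 27.93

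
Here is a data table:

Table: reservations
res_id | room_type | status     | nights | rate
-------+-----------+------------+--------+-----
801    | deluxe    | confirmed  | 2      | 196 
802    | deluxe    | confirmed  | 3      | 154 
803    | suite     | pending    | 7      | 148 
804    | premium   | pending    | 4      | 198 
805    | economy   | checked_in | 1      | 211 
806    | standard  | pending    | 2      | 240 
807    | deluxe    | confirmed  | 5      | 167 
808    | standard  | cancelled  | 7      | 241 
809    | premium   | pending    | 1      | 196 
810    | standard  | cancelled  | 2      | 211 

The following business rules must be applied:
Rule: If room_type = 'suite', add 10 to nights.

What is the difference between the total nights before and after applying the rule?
10

Step 1: Original sum of nights = 34
Step 2: 1 records have room_type = 'suite'
Step 3: Each affected record changes by 10
Step 4: Total change = 1 × 10 = 10
Step 5: New sum = 34 + 10 = 44
Step 6: Difference = |44 - 34| = 10
        (Sum increased by 10)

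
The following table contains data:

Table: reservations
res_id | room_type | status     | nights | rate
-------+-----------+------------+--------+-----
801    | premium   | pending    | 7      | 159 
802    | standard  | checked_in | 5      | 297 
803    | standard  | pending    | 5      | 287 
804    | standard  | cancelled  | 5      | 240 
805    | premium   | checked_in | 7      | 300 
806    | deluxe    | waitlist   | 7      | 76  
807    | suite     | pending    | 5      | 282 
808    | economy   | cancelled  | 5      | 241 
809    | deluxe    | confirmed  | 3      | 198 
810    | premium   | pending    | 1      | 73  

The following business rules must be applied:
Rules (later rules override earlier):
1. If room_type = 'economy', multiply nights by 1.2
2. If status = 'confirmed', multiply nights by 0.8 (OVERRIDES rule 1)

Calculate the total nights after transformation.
50.4

Step 1: Rule 2 takes priority for records with status = 'confirmed'
  - 1 records: 3 × 0.8 = 2.4
Step 2: Rule 1 applies to remaining records with room_type = 'economy'
  - 1 records: 5 × 1.2 = 6.0
Step 3: Other records unchanged: 42
Step 4: Final sum = 2.4 + 6.0 + 42 = 50.4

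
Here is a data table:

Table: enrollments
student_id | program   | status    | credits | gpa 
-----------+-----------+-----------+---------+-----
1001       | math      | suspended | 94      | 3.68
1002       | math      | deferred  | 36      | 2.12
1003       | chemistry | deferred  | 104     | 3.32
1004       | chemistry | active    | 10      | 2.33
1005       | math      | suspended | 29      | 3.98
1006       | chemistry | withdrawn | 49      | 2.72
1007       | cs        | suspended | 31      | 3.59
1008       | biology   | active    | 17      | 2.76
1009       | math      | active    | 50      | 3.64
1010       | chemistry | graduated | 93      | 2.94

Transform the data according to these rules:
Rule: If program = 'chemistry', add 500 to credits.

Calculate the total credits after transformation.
2513

Step 1: Count records where program = 'chemistry': 4
Step 2: Total bonus added: 4 × 500 = 2000
Step 3: Original sum of credits: 513
Step 4: Final sum = 513 + 2000 = 2513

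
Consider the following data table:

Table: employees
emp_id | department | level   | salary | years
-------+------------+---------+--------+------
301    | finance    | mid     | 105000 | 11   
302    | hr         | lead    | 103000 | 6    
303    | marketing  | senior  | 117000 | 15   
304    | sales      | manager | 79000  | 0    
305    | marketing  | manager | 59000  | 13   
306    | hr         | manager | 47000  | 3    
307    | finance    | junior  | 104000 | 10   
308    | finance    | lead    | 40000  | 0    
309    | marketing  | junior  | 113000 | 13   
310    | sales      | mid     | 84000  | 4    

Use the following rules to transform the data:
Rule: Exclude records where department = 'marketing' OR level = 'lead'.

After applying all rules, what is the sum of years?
28

Step 1: Find records where department = 'marketing' OR level = 'lead'
Step 2: 5 records match, summing to 47
Step 3: Original sum: 75
Step 4: Remaining sum = 75 - 47 = 28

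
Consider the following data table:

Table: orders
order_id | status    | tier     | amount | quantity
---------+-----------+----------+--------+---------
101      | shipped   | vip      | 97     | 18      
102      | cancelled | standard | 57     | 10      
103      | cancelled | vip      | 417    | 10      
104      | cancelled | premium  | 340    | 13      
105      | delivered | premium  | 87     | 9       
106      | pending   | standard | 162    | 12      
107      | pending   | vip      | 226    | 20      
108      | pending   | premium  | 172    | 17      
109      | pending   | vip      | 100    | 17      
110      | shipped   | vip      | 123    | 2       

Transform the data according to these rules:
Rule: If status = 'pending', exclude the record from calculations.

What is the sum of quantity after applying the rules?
62

Step 1: Identify records where status = 'pending'
Step 2: The excluded records sum to 66
Step 3: Original total quantity = 128
Step 4: Remaining total = 128 - 66 = 62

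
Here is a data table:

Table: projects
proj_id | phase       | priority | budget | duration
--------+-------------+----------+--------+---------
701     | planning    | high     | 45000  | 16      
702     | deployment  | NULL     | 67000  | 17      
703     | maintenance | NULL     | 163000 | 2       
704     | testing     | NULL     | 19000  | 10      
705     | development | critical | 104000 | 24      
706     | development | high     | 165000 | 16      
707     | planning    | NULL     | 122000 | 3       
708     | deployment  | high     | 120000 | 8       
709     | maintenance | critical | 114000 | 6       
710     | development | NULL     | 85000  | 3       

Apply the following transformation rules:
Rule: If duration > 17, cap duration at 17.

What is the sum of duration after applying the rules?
98

Step 1: 1 records have duration > 17
Step 2: These records originally summed to 24
Step 3: After capping: 1 × 17 = 17
Step 4: Unaffected records sum: 81
Step 5: Final sum = 17 + 81 = 98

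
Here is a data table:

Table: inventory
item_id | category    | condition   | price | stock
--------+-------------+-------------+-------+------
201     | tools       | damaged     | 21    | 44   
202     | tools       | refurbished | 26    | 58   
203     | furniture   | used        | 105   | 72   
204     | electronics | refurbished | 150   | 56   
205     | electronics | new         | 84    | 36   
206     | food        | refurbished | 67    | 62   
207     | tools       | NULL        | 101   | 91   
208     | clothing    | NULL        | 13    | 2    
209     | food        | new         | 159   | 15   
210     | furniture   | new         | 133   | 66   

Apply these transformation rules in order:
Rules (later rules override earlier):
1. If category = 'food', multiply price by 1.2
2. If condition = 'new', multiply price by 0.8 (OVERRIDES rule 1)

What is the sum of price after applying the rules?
797.2

Step 1: Rule 2 takes priority for records with condition = 'new'
  - 3 records: 376 × 0.8 = 300.8
Step 2: Rule 1 applies to remaining records with category = 'food'
  - 1 records: 67 × 1.2 = 80.4
Step 3: Other records unchanged: 416
Step 4: Final sum = 300.8 + 80.4 + 416 = 797.2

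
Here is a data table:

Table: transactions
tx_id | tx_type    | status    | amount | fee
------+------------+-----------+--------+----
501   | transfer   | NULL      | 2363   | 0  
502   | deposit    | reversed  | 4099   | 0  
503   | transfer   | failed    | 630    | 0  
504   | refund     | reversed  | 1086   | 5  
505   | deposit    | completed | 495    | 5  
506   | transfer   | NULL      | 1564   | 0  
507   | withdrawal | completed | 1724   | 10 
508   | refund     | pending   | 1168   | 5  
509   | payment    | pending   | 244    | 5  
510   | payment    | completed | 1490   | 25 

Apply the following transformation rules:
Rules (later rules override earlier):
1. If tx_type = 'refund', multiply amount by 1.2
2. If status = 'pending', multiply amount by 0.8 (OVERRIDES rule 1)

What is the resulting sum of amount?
14797.8

Step 1: Rule 2 takes priority for records with status = 'pending'
  - 2 records: 1412 × 0.8 = 1129.6
Step 2: Rule 1 applies to remaining records with tx_type = 'refund'
  - 1 records: 1086 × 1.2 = 1303.2
Step 3: Other records unchanged: 12365
Step 4: Final sum = 1129.6 + 1303.2 + 12365 = 14797.8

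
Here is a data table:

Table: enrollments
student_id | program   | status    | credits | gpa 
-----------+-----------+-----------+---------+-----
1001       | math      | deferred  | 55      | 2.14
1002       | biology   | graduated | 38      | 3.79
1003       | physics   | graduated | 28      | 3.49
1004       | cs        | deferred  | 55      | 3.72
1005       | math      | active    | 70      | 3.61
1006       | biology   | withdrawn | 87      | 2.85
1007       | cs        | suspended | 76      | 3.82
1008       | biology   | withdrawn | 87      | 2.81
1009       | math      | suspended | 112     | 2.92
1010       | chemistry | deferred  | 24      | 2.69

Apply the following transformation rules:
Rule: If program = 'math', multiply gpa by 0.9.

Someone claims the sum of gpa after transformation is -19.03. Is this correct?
No, the correct result is 30.97.

Step 1: Calculate the correct sum after transformation
Step 2: Apply multiplier 0.9 to records where program = 'math'
Step 3: Correct result = 30.97
Step 4: Claimed result = -19.03
Step 5: 30.97 ≠ -19.03
Conclusion: The claimed result is incorrect. The correct answer is 30.97.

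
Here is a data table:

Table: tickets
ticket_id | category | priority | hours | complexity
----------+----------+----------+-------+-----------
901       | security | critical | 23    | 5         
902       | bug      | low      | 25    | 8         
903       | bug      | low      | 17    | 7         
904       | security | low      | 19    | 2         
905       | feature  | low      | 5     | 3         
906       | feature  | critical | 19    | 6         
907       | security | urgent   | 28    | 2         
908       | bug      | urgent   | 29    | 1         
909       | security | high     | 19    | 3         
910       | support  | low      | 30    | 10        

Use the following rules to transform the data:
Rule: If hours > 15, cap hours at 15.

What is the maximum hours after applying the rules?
15

Step 1: Original maximum hours = 30
Step 2: Apply cap at 15
Step 3: 9 records had hours > 15 and were capped
Step 4: Maximum after transformation = 15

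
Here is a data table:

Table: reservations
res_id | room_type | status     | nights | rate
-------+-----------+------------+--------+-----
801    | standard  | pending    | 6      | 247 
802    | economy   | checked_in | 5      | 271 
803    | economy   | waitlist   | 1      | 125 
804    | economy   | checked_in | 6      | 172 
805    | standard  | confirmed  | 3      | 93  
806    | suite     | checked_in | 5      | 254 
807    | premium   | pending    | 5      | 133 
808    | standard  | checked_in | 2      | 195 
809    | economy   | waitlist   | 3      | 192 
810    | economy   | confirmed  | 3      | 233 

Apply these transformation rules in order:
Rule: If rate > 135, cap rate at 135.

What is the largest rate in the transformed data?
135

Step 1: Original maximum rate = 271
Step 2: Apply cap at 135
Step 3: 7 records had rate > 135 and were capped
Step 4: Maximum after transformation = 135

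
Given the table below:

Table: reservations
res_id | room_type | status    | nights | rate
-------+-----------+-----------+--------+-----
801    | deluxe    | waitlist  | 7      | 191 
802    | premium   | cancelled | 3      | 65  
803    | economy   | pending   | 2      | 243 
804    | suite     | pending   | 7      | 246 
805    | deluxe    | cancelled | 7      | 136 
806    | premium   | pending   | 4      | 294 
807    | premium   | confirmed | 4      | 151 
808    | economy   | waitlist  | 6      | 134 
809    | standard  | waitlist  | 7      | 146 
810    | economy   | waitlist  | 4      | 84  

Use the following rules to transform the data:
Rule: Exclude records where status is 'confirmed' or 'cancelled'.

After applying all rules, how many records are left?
7

Step 1: Count records to exclude
  - 1 (confirmed) + 2 (cancelled) = 3 records
Step 2: Total records: 10
Step 3: Remaining = 10 - 3 = 7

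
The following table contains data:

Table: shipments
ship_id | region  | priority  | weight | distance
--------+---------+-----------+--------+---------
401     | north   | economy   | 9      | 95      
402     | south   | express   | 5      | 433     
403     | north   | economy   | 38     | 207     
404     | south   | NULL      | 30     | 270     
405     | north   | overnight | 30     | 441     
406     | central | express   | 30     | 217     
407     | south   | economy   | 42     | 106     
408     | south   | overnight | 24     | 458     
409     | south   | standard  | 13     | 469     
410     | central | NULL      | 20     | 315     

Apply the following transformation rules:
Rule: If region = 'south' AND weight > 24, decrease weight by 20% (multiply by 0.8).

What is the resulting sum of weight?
226.6

Step 1: Find records where region = 'south' AND weight > 24
Step 2: 2 records match, summing to 72
Step 3: After multiplier: 72 × 0.8 = 57.6
Step 4: Unaffected records sum: 169
Step 5: Final sum = 57.6 + 169 = 226.6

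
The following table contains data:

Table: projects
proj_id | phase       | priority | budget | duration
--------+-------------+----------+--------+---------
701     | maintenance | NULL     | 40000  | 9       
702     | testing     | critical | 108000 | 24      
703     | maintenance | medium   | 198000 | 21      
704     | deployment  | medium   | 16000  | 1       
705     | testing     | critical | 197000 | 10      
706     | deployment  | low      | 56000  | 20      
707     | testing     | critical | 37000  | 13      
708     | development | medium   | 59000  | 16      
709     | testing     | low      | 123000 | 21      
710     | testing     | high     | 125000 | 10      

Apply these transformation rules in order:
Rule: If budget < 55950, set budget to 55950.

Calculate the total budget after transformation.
1033850

Step 1: 3 records have budget < 55950
Step 2: These records originally summed to 93000
Step 3: After setting to minimum: 3 × 55950 = 167850
Step 4: Unaffected records sum: 866000
Step 5: Final sum = 167850 + 866000 = 1033850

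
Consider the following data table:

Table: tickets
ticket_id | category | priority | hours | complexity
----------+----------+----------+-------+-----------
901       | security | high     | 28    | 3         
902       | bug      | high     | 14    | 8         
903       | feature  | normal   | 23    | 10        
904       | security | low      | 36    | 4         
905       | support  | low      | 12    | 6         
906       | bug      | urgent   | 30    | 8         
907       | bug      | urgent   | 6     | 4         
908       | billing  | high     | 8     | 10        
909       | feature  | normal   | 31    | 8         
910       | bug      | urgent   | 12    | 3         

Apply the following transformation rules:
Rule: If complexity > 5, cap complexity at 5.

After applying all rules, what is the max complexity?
5

Step 1: Original maximum complexity = 10
Step 2: Apply cap at 5
Step 3: 6 records had complexity > 5 and were capped
Step 4: Maximum after transformation = 5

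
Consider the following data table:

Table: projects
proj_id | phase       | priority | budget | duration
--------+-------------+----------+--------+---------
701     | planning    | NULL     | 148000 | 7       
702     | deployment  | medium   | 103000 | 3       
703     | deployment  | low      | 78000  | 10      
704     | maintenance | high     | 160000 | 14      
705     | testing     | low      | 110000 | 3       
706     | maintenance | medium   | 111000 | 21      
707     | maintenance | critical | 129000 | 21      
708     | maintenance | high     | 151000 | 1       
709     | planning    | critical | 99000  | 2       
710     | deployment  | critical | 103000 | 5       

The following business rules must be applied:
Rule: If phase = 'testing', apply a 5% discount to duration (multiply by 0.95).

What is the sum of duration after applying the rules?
86.85

Step 1: Records with phase = 'testing' have total duration = 3
Step 2: Apply multiplier: 3 × 0.95 = 2.85
Step 3: Other records total: 84
Step 4: Final sum = 2.85 + 84 = 86.85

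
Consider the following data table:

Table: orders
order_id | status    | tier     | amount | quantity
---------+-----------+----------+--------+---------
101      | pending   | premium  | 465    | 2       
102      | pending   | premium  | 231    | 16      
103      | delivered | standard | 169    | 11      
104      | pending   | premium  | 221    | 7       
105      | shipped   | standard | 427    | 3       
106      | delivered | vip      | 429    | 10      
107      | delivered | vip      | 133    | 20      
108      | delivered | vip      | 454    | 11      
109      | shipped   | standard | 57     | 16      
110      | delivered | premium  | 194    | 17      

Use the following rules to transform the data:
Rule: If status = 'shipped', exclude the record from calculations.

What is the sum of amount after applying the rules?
2296

Step 1: Identify records where status = 'shipped'
Step 2: The excluded records sum to 484
Step 3: Original total amount = 2780
Step 4: Remaining total = 2780 - 484 = 2296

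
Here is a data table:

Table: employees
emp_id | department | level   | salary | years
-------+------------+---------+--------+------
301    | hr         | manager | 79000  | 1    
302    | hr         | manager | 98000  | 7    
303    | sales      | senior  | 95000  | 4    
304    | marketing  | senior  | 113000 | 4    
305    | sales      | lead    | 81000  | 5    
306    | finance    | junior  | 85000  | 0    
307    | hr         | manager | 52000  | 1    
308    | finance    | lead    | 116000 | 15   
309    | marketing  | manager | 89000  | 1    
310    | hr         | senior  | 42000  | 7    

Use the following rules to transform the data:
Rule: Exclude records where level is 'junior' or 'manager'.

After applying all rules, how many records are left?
5

Step 1: Count records to exclude
  - 1 (junior) + 4 (manager) = 5 records
Step 2: Total records: 10
Step 3: Remaining = 10 - 5 = 5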